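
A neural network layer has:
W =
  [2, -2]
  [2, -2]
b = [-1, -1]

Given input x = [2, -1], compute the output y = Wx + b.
y = [5, 5]

Wx = [2×2 + -2×-1, 2×2 + -2×-1]
   = [6, 6]
y = Wx + b = [6 + -1, 6 + -1] = [5, 5]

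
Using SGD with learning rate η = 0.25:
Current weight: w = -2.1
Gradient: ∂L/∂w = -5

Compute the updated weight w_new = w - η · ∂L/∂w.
w_new = -0.85

w_new = w - η·∂L/∂w = -2.1 - 0.25×(-5) = -2.1 - (-1.25) = -0.85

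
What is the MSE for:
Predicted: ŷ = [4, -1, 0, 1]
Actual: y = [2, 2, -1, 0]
MSE = 3.75

MSE = (1/4)((4-2)² + (-1-2)² + (0--1)² + (1-0)²) = (1/4)(4 + 9 + 1 + 1) = 3.75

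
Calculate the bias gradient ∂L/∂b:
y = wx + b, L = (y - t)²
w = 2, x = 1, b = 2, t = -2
∂L/∂b = 12

y = wx + b = (2)(1) + 2 = 4
∂L/∂y = 2(y - t) = 2(4 - -2) = 12
∂y/∂b = 1
∂L/∂b = ∂L/∂y · ∂y/∂b = 12 × 1 = 12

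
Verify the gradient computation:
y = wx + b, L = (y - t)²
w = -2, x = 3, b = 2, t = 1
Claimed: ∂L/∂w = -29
Incorrect

y = (-2)(3) + 2 = -4
∂L/∂y = 2(y - t) = 2(-4 - 1) = -10
∂y/∂w = x = 3
∂L/∂w = -10 × 3 = -30

Claimed value: -29
Incorrect: The correct gradient is -30.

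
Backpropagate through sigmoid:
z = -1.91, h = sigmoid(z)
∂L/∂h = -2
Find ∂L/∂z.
∂L/∂z = -0.2247

σ(-1.91) = 0.129
σ'(-1.91) = σ(-1.91)(1 - σ(-1.91)) = 0.129 × 0.871 = 0.1123
∂L/∂z = ∂L/∂h · σ'(z) = -2 × 0.1123 = -0.2247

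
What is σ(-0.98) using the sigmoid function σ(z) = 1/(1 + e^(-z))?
0.2729

sigmoid(-0.98) = 1/(1 + e^(0.98)) = 1/(1 + 2.664) = 0.2729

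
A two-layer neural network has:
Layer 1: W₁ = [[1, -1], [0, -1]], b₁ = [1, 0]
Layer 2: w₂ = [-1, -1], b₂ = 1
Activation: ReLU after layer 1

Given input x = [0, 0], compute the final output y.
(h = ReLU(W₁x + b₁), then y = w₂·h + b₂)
y = 0

Layer 1 pre-activation: z₁ = [1, 0]
After ReLU: h = [1, 0]
Layer 2 output: y = -1×1 + -1×0 + 1 = 0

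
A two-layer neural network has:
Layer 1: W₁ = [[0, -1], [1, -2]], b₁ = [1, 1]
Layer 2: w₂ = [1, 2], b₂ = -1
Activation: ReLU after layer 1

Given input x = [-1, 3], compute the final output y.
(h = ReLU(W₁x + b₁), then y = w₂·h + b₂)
y = -1

Layer 1 pre-activation: z₁ = [-2, -6]
After ReLU: h = [0, 0]
Layer 2 output: y = 1×0 + 2×0 + -1 = -1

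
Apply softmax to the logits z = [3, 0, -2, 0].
p = [0.9039, 0.045, 0.0061, 0.045]

exp(z) = [20.09, 1, 0.1353, 1]
Sum = 22.22
p = [0.9039, 0.045, 0.0061, 0.045]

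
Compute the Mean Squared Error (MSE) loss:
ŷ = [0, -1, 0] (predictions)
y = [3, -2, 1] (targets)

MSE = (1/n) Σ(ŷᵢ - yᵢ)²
MSE = 3.667

MSE = (1/3)((0-3)² + (-1--2)² + (0-1)²) = (1/3)(9 + 1 + 1) = 3.667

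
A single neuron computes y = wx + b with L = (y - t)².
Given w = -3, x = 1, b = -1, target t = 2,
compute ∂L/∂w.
∂L/∂w = -12

y = wx + b = (-3)(1) + -1 = -4
∂L/∂y = 2(y - t) = 2(-4 - 2) = -12
∂y/∂w = x = 1
∂L/∂w = ∂L/∂y · ∂y/∂w = -12 × 1 = -12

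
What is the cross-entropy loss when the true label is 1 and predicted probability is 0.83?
L = 0.1863

L = -1·log(0.83) - 0·log(0.17) = -log(0.83) = 0.1863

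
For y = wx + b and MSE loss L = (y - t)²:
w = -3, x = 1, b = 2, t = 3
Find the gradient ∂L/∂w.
∂L/∂w = -8

y = wx + b = (-3)(1) + 2 = -1
∂L/∂y = 2(y - t) = 2(-1 - 3) = -8
∂y/∂w = x = 1
∂L/∂w = ∂L/∂y · ∂y/∂w = -8 × 1 = -8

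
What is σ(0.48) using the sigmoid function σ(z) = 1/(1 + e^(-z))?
0.6177

sigmoid(0.48) = 1/(1 + e^(-0.48)) = 1/(1 + 0.6188) = 0.6177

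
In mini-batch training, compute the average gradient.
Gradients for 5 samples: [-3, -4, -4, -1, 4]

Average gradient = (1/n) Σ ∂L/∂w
Average gradient = -1.6

Average = (1/5)(-3 + -4 + -4 + -1 + 4) = -8/5 = -1.6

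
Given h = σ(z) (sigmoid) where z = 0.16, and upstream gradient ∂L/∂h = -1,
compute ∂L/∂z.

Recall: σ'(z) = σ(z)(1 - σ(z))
∂L/∂z = -0.2484

σ(0.16) = 0.5399
σ'(0.16) = σ(0.16)(1 - σ(0.16)) = 0.5399 × 0.4601 = 0.2484
∂L/∂z = ∂L/∂h · σ'(z) = -1 × 0.2484 = -0.2484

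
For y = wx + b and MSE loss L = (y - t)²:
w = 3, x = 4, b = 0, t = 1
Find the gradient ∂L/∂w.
∂L/∂w = 88

y = wx + b = (3)(4) + 0 = 12
∂L/∂y = 2(y - t) = 2(12 - 1) = 22
∂y/∂w = x = 4
∂L/∂w = ∂L/∂y · ∂y/∂w = 22 × 4 = 88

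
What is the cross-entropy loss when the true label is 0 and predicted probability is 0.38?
L = 0.478

L = -0·log(0.38) - 1·log(0.62) = -log(0.62) = 0.478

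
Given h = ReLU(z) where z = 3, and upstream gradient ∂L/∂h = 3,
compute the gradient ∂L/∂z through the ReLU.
∂L/∂z = 3

h = ReLU(3) = 3
Since z > 0: ∂h/∂z = 1
∂L/∂z = ∂L/∂h · ∂h/∂z = 3 × 1 = 3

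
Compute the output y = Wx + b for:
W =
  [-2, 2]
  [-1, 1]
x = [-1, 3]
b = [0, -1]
y = [8, 3]

Wx = [-2×-1 + 2×3, -1×-1 + 1×3]
   = [8, 4]
y = Wx + b = [8 + 0, 4 + -1] = [8, 3]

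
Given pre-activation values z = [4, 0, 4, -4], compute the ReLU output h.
h = [4, 0, 4, 0]

ReLU applied element-wise: max(0,4)=4, max(0,0)=0, max(0,4)=4, max(0,-4)=0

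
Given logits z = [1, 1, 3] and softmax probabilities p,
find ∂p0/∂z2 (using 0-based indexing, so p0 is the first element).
∂p0/∂z2 = -0.08382

p = softmax(z) = [0.1065, 0.1065, 0.787]
p0 = 0.1065, p2 = 0.787

∂p0/∂z2 = -p0 × p2 = -0.1065 × 0.787 = -0.08382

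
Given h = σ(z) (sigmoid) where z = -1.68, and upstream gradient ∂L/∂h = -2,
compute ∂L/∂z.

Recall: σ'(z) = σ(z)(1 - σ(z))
∂L/∂z = -0.2648

σ(-1.68) = 0.1571
σ'(-1.68) = σ(-1.68)(1 - σ(-1.68)) = 0.1571 × 0.8429 = 0.1324
∂L/∂z = ∂L/∂h · σ'(z) = -2 × 0.1324 = -0.2648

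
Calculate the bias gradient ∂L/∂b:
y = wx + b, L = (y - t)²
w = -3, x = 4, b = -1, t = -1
∂L/∂b = -24

y = wx + b = (-3)(4) + -1 = -13
∂L/∂y = 2(y - t) = 2(-13 - -1) = -24
∂y/∂b = 1
∂L/∂b = ∂L/∂y · ∂y/∂b = -24 × 1 = -24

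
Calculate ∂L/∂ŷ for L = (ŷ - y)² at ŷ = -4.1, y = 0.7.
∂L/∂ŷ = -9.6

∂L/∂ŷ = 2(ŷ - y) = 2(-4.1 - 0.7) = 2(-4.8) = -9.6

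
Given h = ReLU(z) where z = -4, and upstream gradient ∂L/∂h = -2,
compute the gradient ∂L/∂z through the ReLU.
∂L/∂z = 0

h = ReLU(-4) = 0
Since z < 0: ∂h/∂z = 0
∂L/∂z = ∂L/∂h · ∂h/∂z = -2 × 0 = 0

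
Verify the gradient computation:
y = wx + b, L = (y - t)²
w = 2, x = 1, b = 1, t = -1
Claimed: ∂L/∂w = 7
Incorrect

y = (2)(1) + 1 = 3
∂L/∂y = 2(y - t) = 2(3 - -1) = 8
∂y/∂w = x = 1
∂L/∂w = 8 × 1 = 8

Claimed value: 7
Incorrect: The correct gradient is 8.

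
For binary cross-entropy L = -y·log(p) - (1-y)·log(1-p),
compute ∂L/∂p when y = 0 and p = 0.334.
∂L/∂p = 1.502

∂L/∂p = -y/p + (1-y)/(1-p) = 0 + 1/0.666 = 1.502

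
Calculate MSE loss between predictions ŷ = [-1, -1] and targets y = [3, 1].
MSE = 10

MSE = (1/2)((-1-3)² + (-1-1)²) = (1/2)(16 + 4) = 10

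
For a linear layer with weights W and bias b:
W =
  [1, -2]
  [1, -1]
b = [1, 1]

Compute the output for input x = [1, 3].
y = [-4, -1]

Wx = [1×1 + -2×3, 1×1 + -1×3]
   = [-5, -2]
y = Wx + b = [-5 + 1, -2 + 1] = [-4, -1]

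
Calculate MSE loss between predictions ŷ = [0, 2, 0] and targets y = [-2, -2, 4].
MSE = 12

MSE = (1/3)((0--2)² + (2--2)² + (0-4)²) = (1/3)(4 + 16 + 16) = 12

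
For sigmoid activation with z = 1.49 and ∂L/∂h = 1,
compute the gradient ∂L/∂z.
∂L/∂z = 0.1501

σ(1.49) = 0.8161
σ'(1.49) = σ(1.49)(1 - σ(1.49)) = 0.8161 × 0.1839 = 0.1501
∂L/∂z = ∂L/∂h · σ'(z) = 1 × 0.1501 = 0.1501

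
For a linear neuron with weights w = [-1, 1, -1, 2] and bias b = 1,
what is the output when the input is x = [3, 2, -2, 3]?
y = 8

y = (-1)(3) + (1)(2) + (-1)(-2) + (2)(3) + 1 = 8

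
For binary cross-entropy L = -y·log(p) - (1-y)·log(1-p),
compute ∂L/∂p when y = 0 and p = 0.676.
∂L/∂p = 3.086

∂L/∂p = -y/p + (1-y)/(1-p) = 0 + 1/0.324 = 3.086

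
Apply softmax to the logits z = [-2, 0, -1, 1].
p = [0.0321, 0.2369, 0.0871, 0.6439]

exp(z) = [0.1353, 1, 0.3679, 2.718]
Sum = 4.221
p = [0.0321, 0.2369, 0.0871, 0.6439]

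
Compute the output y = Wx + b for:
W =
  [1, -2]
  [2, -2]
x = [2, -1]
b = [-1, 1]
y = [3, 7]

Wx = [1×2 + -2×-1, 2×2 + -2×-1]
   = [4, 6]
y = Wx + b = [4 + -1, 6 + 1] = [3, 7]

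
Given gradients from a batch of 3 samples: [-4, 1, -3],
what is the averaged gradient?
Average gradient = -2

Average = (1/3)(-4 + 1 + -3) = -6/3 = -2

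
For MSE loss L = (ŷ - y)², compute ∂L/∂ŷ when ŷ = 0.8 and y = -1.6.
∂L/∂ŷ = 4.8

∂L/∂ŷ = 2(ŷ - y) = 2(0.8 - -1.6) = 2(2.4) = 4.8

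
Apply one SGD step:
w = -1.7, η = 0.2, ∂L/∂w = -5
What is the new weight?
w_new = -0.7

w_new = w - η·∂L/∂w = -1.7 - 0.2×(-5) = -1.7 - (-1) = -0.7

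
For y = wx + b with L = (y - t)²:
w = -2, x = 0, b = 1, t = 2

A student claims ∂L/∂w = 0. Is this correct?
Correct

y = (-2)(0) + 1 = 1
∂L/∂y = 2(y - t) = 2(1 - 2) = -2
∂y/∂w = x = 0
∂L/∂w = -2 × 0 = 0

Claimed value: 0
Correct: The correct gradient is 0.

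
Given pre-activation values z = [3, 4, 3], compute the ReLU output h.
h = [3, 4, 3]

ReLU applied element-wise: max(0,3)=3, max(0,4)=4, max(0,3)=3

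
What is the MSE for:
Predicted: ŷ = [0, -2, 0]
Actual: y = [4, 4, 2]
MSE = 18.67

MSE = (1/3)((0-4)² + (-2-4)² + (0-2)²) = (1/3)(16 + 36 + 4) = 18.67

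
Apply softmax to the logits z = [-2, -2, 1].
p = [0.0453, 0.0453, 0.9094]

exp(z) = [0.1353, 0.1353, 2.718]
Sum = 2.989
p = [0.0453, 0.0453, 0.9094]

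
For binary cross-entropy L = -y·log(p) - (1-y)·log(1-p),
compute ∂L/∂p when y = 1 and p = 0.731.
∂L/∂p = -1.368

∂L/∂p = -y/p + (1-y)/(1-p) = -1/0.731 + 0 = -1.368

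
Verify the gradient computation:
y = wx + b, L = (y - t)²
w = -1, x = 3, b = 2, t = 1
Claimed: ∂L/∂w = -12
Correct

y = (-1)(3) + 2 = -1
∂L/∂y = 2(y - t) = 2(-1 - 1) = -4
∂y/∂w = x = 3
∂L/∂w = -4 × 3 = -12

Claimed value: -12
Correct: The correct gradient is -12.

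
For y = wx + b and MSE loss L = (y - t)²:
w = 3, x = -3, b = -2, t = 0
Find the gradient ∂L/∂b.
∂L/∂b = -22

y = wx + b = (3)(-3) + -2 = -11
∂L/∂y = 2(y - t) = 2(-11 - 0) = -22
∂y/∂b = 1
∂L/∂b = ∂L/∂y · ∂y/∂b = -22 × 1 = -22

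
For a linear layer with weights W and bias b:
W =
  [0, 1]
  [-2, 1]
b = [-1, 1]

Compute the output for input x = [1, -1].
y = [-2, -2]

Wx = [0×1 + 1×-1, -2×1 + 1×-1]
   = [-1, -3]
y = Wx + b = [-1 + -1, -3 + 1] = [-2, -2]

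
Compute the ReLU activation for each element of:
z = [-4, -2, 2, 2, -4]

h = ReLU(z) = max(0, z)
h = [0, 0, 2, 2, 0]

ReLU applied element-wise: max(0,-4)=0, max(0,-2)=0, max(0,2)=2, max(0,2)=2, max(0,-4)=0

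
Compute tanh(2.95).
0.9945

tanh(2.95) = (e^(2.95) - e^(-2.95))/(e^(2.95) + e^(-2.95)) = 0.9945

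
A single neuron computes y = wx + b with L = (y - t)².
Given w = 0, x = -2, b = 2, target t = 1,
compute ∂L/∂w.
∂L/∂w = -4

y = wx + b = (0)(-2) + 2 = 2
∂L/∂y = 2(y - t) = 2(2 - 1) = 2
∂y/∂w = x = -2
∂L/∂w = ∂L/∂y · ∂y/∂w = 2 × -2 = -4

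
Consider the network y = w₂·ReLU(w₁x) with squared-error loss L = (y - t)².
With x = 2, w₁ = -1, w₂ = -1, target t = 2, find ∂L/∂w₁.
∂L/∂w₁ = 0

Forward pass:
z = w₁x = -1×2 = -2
h = ReLU(-2) = 0
y = w₂h = -1×0 = 0

Backward pass:
∂L/∂y = 2(y - t) = 2(0 - 2) = -4
∂y/∂h = w₂ = -1
∂h/∂z = 0 (ReLU derivative)
∂z/∂w₁ = x = 2

∂L/∂w₁ = -4 × -1 × 0 × 2 = 0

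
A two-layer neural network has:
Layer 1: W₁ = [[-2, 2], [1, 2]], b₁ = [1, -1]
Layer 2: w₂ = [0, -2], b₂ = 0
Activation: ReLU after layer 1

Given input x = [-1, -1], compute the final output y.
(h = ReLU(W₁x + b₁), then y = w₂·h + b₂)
y = 0

Layer 1 pre-activation: z₁ = [1, -4]
After ReLU: h = [1, 0]
Layer 2 output: y = 0×1 + -2×0 + 0 = 0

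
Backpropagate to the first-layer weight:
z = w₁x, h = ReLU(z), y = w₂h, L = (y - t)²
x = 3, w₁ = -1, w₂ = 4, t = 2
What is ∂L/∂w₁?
∂L/∂w₁ = 0

Forward pass:
z = w₁x = -1×3 = -3
h = ReLU(-3) = 0
y = w₂h = 4×0 = 0

Backward pass:
∂L/∂y = 2(y - t) = 2(0 - 2) = -4
∂y/∂h = w₂ = 4
∂h/∂z = 0 (ReLU derivative)
∂z/∂w₁ = x = 3

∂L/∂w₁ = -4 × 4 × 0 × 3 = 0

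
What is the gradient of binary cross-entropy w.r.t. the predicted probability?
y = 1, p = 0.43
∂L/∂p = -2.326

∂L/∂p = -y/p + (1-y)/(1-p) = -1/0.43 + 0 = -2.326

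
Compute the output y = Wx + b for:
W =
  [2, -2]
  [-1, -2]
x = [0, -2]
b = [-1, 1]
y = [3, 5]

Wx = [2×0 + -2×-2, -1×0 + -2×-2]
   = [4, 4]
y = Wx + b = [4 + -1, 4 + 1] = [3, 5]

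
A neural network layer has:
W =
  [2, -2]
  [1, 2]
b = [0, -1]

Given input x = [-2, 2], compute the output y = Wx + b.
y = [-8, 1]

Wx = [2×-2 + -2×2, 1×-2 + 2×2]
   = [-8, 2]
y = Wx + b = [-8 + 0, 2 + -1] = [-8, 1]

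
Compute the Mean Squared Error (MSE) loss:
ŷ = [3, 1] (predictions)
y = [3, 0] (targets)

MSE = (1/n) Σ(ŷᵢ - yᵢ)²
MSE = 0.5

MSE = (1/2)((3-3)² + (1-0)²) = (1/2)(0 + 1) = 0.5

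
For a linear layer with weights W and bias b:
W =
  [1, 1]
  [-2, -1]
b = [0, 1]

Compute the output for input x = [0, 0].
y = [0, 1]

Wx = [1×0 + 1×0, -2×0 + -1×0]
   = [0, 0]
y = Wx + b = [0 + 0, 0 + 1] = [0, 1]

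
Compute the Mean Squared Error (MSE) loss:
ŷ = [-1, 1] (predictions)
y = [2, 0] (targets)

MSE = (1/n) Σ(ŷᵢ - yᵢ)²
MSE = 5

MSE = (1/2)((-1-2)² + (1-0)²) = (1/2)(9 + 1) = 5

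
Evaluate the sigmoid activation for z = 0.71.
0.6704

sigmoid(0.71) = 1/(1 + e^(-0.71)) = 1/(1 + 0.4916) = 0.6704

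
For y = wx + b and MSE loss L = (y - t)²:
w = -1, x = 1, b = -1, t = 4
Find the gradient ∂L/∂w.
∂L/∂w = -12

y = wx + b = (-1)(1) + -1 = -2
∂L/∂y = 2(y - t) = 2(-2 - 4) = -12
∂y/∂w = x = 1
∂L/∂w = ∂L/∂y · ∂y/∂w = -12 × 1 = -12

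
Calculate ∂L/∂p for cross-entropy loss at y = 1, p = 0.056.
∂L/∂p = -17.86

∂L/∂p = -y/p + (1-y)/(1-p) = -1/0.056 + 0 = -17.86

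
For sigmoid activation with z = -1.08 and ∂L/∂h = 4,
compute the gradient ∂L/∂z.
∂L/∂z = 0.757

σ(-1.08) = 0.2535
σ'(-1.08) = σ(-1.08)(1 - σ(-1.08)) = 0.2535 × 0.7465 = 0.1892
∂L/∂z = ∂L/∂h · σ'(z) = 4 × 0.1892 = 0.757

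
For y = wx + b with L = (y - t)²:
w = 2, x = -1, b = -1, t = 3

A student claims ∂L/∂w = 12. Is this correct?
Correct

y = (2)(-1) + -1 = -3
∂L/∂y = 2(y - t) = 2(-3 - 3) = -12
∂y/∂w = x = -1
∂L/∂w = -12 × -1 = 12

Claimed value: 12
Correct: The correct gradient is 12.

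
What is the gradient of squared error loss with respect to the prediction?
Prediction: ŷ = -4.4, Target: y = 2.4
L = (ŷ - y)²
∂L/∂ŷ = -13.6

∂L/∂ŷ = 2(ŷ - y) = 2(-4.4 - 2.4) = 2(-6.8) = -13.6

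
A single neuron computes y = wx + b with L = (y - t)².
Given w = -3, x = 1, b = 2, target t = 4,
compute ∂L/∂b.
∂L/∂b = -10

y = wx + b = (-3)(1) + 2 = -1
∂L/∂y = 2(y - t) = 2(-1 - 4) = -10
∂y/∂b = 1
∂L/∂b = ∂L/∂y · ∂y/∂b = -10 × 1 = -10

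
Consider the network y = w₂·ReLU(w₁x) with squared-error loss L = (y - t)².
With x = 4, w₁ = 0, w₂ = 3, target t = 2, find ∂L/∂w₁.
∂L/∂w₁ = 0

Forward pass:
z = w₁x = 0×4 = 0
h = ReLU(0) = 0
y = w₂h = 3×0 = 0

Backward pass:
∂L/∂y = 2(y - t) = 2(0 - 2) = -4
∂y/∂h = w₂ = 3
∂h/∂z = 0 (ReLU derivative)
∂z/∂w₁ = x = 4

∂L/∂w₁ = -4 × 3 × 0 × 4 = 0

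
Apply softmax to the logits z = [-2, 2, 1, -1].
p = [0.0128, 0.6964, 0.2562, 0.0347]

exp(z) = [0.1353, 7.389, 2.718, 0.3679]
Sum = 10.61
p = [0.0128, 0.6964, 0.2562, 0.0347]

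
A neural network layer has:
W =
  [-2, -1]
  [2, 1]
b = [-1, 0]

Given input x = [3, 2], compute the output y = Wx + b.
y = [-9, 8]

Wx = [-2×3 + -1×2, 2×3 + 1×2]
   = [-8, 8]
y = Wx + b = [-8 + -1, 8 + 0] = [-9, 8]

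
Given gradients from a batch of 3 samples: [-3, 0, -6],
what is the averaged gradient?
Average gradient = -3

Average = (1/3)(-3 + 0 + -6) = -9/3 = -3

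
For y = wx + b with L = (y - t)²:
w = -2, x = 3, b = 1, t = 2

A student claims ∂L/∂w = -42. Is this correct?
Correct

y = (-2)(3) + 1 = -5
∂L/∂y = 2(y - t) = 2(-5 - 2) = -14
∂y/∂w = x = 3
∂L/∂w = -14 × 3 = -42

Claimed value: -42
Correct: The correct gradient is -42.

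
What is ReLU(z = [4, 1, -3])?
h = [4, 1, 0]

ReLU applied element-wise: max(0,4)=4, max(0,1)=1, max(0,-3)=0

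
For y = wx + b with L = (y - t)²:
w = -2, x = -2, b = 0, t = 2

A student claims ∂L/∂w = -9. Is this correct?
Incorrect

y = (-2)(-2) + 0 = 4
∂L/∂y = 2(y - t) = 2(4 - 2) = 4
∂y/∂w = x = -2
∂L/∂w = 4 × -2 = -8

Claimed value: -9
Incorrect: The correct gradient is -8.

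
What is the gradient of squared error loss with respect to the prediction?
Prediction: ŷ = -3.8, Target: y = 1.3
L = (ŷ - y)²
∂L/∂ŷ = -10.2

∂L/∂ŷ = 2(ŷ - y) = 2(-3.8 - 1.3) = 2(-5.1) = -10.2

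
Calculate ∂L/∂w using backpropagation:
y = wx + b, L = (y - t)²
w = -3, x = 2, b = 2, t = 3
∂L/∂w = -28

y = wx + b = (-3)(2) + 2 = -4
∂L/∂y = 2(y - t) = 2(-4 - 3) = -14
∂y/∂w = x = 2
∂L/∂w = ∂L/∂y · ∂y/∂w = -14 × 2 = -28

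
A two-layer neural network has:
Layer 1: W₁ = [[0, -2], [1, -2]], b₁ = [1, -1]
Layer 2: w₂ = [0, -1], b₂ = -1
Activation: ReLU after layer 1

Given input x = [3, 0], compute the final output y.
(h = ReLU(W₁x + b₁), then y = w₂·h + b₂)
y = -3

Layer 1 pre-activation: z₁ = [1, 2]
After ReLU: h = [1, 2]
Layer 2 output: y = 0×1 + -1×2 + -1 = -3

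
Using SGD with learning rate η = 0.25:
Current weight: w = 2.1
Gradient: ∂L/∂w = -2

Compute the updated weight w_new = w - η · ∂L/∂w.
w_new = 2.6

w_new = w - η·∂L/∂w = 2.1 - 0.25×(-2) = 2.1 - (-0.5) = 2.6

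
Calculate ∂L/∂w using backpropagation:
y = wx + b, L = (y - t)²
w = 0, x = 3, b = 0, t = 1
∂L/∂w = -6

y = wx + b = (0)(3) + 0 = 0
∂L/∂y = 2(y - t) = 2(0 - 1) = -2
∂y/∂w = x = 3
∂L/∂w = ∂L/∂y · ∂y/∂w = -2 × 3 = -6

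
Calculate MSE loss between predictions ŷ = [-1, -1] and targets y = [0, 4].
MSE = 13

MSE = (1/2)((-1-0)² + (-1-4)²) = (1/2)(1 + 25) = 13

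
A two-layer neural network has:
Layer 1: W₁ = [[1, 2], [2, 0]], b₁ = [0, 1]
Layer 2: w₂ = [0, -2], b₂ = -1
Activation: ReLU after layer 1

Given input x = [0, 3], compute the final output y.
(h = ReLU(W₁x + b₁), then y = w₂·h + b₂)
y = -3

Layer 1 pre-activation: z₁ = [6, 1]
After ReLU: h = [6, 1]
Layer 2 output: y = 0×6 + -2×1 + -1 = -3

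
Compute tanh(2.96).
0.9946

tanh(2.96) = (e^(2.96) - e^(-2.96))/(e^(2.96) + e^(-2.96)) = 0.9946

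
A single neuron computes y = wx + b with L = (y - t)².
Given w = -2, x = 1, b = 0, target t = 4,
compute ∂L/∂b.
∂L/∂b = -12

y = wx + b = (-2)(1) + 0 = -2
∂L/∂y = 2(y - t) = 2(-2 - 4) = -12
∂y/∂b = 1
∂L/∂b = ∂L/∂y · ∂y/∂b = -12 × 1 = -12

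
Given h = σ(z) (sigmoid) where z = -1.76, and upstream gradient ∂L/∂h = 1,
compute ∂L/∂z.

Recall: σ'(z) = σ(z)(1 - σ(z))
∂L/∂z = 0.1252

σ(-1.76) = 0.1468
σ'(-1.76) = σ(-1.76)(1 - σ(-1.76)) = 0.1468 × 0.8532 = 0.1252
∂L/∂z = ∂L/∂h · σ'(z) = 1 × 0.1252 = 0.1252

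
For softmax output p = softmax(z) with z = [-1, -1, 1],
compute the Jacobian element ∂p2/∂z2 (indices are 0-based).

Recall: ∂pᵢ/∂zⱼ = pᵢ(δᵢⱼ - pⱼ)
∂p2/∂z2 = 0.1676

p = softmax(z) = [0.1065, 0.1065, 0.787]
p2 = 0.787

∂p2/∂z2 = p2(1 - p2) = 0.787 × (1 - 0.787) = 0.1676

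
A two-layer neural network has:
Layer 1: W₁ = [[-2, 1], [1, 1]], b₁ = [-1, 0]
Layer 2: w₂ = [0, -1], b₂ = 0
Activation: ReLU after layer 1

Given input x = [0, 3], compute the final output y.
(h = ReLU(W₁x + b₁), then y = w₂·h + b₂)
y = -3

Layer 1 pre-activation: z₁ = [2, 3]
After ReLU: h = [2, 3]
Layer 2 output: y = 0×2 + -1×3 + 0 = -3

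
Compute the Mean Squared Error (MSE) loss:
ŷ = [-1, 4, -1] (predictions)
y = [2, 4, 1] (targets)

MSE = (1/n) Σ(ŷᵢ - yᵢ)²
MSE = 4.333

MSE = (1/3)((-1-2)² + (4-4)² + (-1-1)²) = (1/3)(9 + 0 + 4) = 4.333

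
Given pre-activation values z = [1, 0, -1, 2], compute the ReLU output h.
h = [1, 0, 0, 2]

ReLU applied element-wise: max(0,1)=1, max(0,0)=0, max(0,-1)=0, max(0,2)=2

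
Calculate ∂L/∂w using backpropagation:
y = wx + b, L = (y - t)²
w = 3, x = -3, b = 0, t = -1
∂L/∂w = 48

y = wx + b = (3)(-3) + 0 = -9
∂L/∂y = 2(y - t) = 2(-9 - -1) = -16
∂y/∂w = x = -3
∂L/∂w = ∂L/∂y · ∂y/∂w = -16 × -3 = 48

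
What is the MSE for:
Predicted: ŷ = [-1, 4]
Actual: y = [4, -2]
MSE = 30.5

MSE = (1/2)((-1-4)² + (4--2)²) = (1/2)(25 + 36) = 30.5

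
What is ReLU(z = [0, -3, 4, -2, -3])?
h = [0, 0, 4, 0, 0]

ReLU applied element-wise: max(0,0)=0, max(0,-3)=0, max(0,4)=4, max(0,-2)=0, max(0,-3)=0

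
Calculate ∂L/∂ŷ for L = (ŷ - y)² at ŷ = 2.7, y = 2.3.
∂L/∂ŷ = 0.8

∂L/∂ŷ = 2(ŷ - y) = 2(2.7 - 2.3) = 2(0.4) = 0.8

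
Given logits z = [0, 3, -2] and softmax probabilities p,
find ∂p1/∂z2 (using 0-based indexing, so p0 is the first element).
∂p1/∂z2 = -0.006036

p = softmax(z) = [0.04712, 0.9465, 0.006377]
p1 = 0.9465, p2 = 0.006377

∂p1/∂z2 = -p1 × p2 = -0.9465 × 0.006377 = -0.006036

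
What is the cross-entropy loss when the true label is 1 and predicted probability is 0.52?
L = 0.6539

L = -1·log(0.52) - 0·log(0.48) = -log(0.52) = 0.6539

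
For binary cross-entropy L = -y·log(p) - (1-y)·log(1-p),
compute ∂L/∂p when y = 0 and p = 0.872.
∂L/∂p = 7.812

∂L/∂p = -y/p + (1-y)/(1-p) = 0 + 1/0.128 = 7.812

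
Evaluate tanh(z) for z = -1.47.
-0.8996

tanh(-1.47) = (e^(-1.47) - e^(1.47))/(e^(-1.47) + e^(1.47)) = -0.8996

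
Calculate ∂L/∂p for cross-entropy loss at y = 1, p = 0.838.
∂L/∂p = -1.193

∂L/∂p = -y/p + (1-y)/(1-p) = -1/0.838 + 0 = -1.193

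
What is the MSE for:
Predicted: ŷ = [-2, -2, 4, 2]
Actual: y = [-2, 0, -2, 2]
MSE = 10

MSE = (1/4)((-2--2)² + (-2-0)² + (4--2)² + (2-2)²) = (1/4)(0 + 4 + 36 + 0) = 10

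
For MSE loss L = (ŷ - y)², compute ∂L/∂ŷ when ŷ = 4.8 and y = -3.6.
∂L/∂ŷ = 16.8

∂L/∂ŷ = 2(ŷ - y) = 2(4.8 - -3.6) = 2(8.4) = 16.8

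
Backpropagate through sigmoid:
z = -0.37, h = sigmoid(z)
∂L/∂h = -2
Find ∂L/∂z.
∂L/∂z = -0.4833

σ(-0.37) = 0.4085
σ'(-0.37) = σ(-0.37)(1 - σ(-0.37)) = 0.4085 × 0.5915 = 0.2416
∂L/∂z = ∂L/∂h · σ'(z) = -2 × 0.2416 = -0.4833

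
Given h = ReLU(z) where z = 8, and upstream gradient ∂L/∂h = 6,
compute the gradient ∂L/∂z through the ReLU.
∂L/∂z = 6

h = ReLU(8) = 8
Since z > 0: ∂h/∂z = 1
∂L/∂z = ∂L/∂h · ∂h/∂z = 6 × 1 = 6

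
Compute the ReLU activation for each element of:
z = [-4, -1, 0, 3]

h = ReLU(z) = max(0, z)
h = [0, 0, 0, 3]

ReLU applied element-wise: max(0,-4)=0, max(0,-1)=0, max(0,0)=0, max(0,3)=3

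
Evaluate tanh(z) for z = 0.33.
0.3185

tanh(0.33) = (e^(0.33) - e^(-0.33))/(e^(0.33) + e^(-0.33)) = 0.3185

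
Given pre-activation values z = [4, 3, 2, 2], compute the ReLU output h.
h = [4, 3, 2, 2]

ReLU applied element-wise: max(0,4)=4, max(0,3)=3, max(0,2)=2, max(0,2)=2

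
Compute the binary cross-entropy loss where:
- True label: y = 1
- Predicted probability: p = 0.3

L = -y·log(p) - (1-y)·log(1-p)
L = 1.204

L = -1·log(0.3) - 0·log(0.7) = -log(0.3) = 1.204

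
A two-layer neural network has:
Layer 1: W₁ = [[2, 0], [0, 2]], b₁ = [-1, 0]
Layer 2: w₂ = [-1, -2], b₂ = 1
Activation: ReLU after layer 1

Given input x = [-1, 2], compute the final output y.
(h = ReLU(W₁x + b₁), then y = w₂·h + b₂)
y = -7

Layer 1 pre-activation: z₁ = [-3, 4]
After ReLU: h = [0, 4]
Layer 2 output: y = -1×0 + -2×4 + 1 = -7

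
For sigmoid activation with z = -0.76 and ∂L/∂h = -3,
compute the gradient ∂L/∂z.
∂L/∂z = -0.6513

σ(-0.76) = 0.3186
σ'(-0.76) = σ(-0.76)(1 - σ(-0.76)) = 0.3186 × 0.6814 = 0.2171
∂L/∂z = ∂L/∂h · σ'(z) = -3 × 0.2171 = -0.6513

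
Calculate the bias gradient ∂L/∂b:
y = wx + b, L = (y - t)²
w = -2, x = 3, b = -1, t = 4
∂L/∂b = -22

y = wx + b = (-2)(3) + -1 = -7
∂L/∂y = 2(y - t) = 2(-7 - 4) = -22
∂y/∂b = 1
∂L/∂b = ∂L/∂y · ∂y/∂b = -22 × 1 = -22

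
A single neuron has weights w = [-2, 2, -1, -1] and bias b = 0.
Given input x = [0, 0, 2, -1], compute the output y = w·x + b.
y = -1

y = (-2)(0) + (2)(0) + (-1)(2) + (-1)(-1) + 0 = -1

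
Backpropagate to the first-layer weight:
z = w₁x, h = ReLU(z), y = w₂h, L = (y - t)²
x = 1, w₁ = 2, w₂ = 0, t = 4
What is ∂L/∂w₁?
∂L/∂w₁ = 0

Forward pass:
z = w₁x = 2×1 = 2
h = ReLU(2) = 2
y = w₂h = 0×2 = 0

Backward pass:
∂L/∂y = 2(y - t) = 2(0 - 4) = -8
∂y/∂h = w₂ = 0
∂h/∂z = 1 (ReLU derivative)
∂z/∂w₁ = x = 1

∂L/∂w₁ = -8 × 0 × 1 × 1 = 0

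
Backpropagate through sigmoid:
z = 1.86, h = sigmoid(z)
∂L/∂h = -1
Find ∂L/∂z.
∂L/∂z = -0.1166

σ(1.86) = 0.8653
σ'(1.86) = σ(1.86)(1 - σ(1.86)) = 0.8653 × 0.1347 = 0.1166
∂L/∂z = ∂L/∂h · σ'(z) = -1 × 0.1166 = -0.1166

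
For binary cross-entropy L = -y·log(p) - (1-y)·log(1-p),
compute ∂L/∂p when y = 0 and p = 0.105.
∂L/∂p = 1.117

∂L/∂p = -y/p + (1-y)/(1-p) = 0 + 1/0.895 = 1.117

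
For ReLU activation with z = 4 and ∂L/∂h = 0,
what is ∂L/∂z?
∂L/∂z = 0

h = ReLU(4) = 4
Since z > 0: ∂h/∂z = 1
∂L/∂z = ∂L/∂h · ∂h/∂z = 0 × 1 = 0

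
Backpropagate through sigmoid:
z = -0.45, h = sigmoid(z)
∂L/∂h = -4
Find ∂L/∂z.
∂L/∂z = -0.951

σ(-0.45) = 0.3894
σ'(-0.45) = σ(-0.45)(1 - σ(-0.45)) = 0.3894 × 0.6106 = 0.2378
∂L/∂z = ∂L/∂h · σ'(z) = -4 × 0.2378 = -0.951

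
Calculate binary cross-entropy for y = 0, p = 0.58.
L = 0.8675

L = -0·log(0.58) - 1·log(0.42) = -log(0.42) = 0.8675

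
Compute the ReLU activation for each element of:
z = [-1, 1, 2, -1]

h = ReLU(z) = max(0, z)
h = [0, 1, 2, 0]

ReLU applied element-wise: max(0,-1)=0, max(0,1)=1, max(0,2)=2, max(0,-1)=0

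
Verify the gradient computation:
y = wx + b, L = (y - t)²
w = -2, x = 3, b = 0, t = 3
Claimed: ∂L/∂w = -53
Incorrect

y = (-2)(3) + 0 = -6
∂L/∂y = 2(y - t) = 2(-6 - 3) = -18
∂y/∂w = x = 3
∂L/∂w = -18 × 3 = -54

Claimed value: -53
Incorrect: The correct gradient is -54.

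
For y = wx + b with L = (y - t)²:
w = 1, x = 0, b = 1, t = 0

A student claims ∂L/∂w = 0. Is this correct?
Correct

y = (1)(0) + 1 = 1
∂L/∂y = 2(y - t) = 2(1 - 0) = 2
∂y/∂w = x = 0
∂L/∂w = 2 × 0 = 0

Claimed value: 0
Correct: The correct gradient is 0.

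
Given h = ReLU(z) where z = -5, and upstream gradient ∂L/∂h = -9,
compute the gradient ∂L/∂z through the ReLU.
∂L/∂z = 0

h = ReLU(-5) = 0
Since z < 0: ∂h/∂z = 0
∂L/∂z = ∂L/∂h · ∂h/∂z = -9 × 0 = 0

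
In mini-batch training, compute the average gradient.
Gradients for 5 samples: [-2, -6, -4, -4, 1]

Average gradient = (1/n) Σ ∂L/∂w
Average gradient = -3

Average = (1/5)(-2 + -6 + -4 + -4 + 1) = -15/5 = -3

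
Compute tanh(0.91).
0.7211

tanh(0.91) = (e^(0.91) - e^(-0.91))/(e^(0.91) + e^(-0.91)) = 0.7211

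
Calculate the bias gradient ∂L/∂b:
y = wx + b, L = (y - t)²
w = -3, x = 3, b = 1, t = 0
∂L/∂b = -16

y = wx + b = (-3)(3) + 1 = -8
∂L/∂y = 2(y - t) = 2(-8 - 0) = -16
∂y/∂b = 1
∂L/∂b = ∂L/∂y · ∂y/∂b = -16 × 1 = -16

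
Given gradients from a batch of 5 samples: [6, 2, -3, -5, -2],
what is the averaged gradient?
Average gradient = -0.4

Average = (1/5)(6 + 2 + -3 + -5 + -2) = -2/5 = -0.4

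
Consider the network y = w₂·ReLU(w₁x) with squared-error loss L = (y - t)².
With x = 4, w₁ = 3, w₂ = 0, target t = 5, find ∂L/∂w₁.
∂L/∂w₁ = 0

Forward pass:
z = w₁x = 3×4 = 12
h = ReLU(12) = 12
y = w₂h = 0×12 = 0

Backward pass:
∂L/∂y = 2(y - t) = 2(0 - 5) = -10
∂y/∂h = w₂ = 0
∂h/∂z = 1 (ReLU derivative)
∂z/∂w₁ = x = 4

∂L/∂w₁ = -10 × 0 × 1 × 4 = 0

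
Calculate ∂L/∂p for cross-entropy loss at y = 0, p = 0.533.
∂L/∂p = 2.141

∂L/∂p = -y/p + (1-y)/(1-p) = 0 + 1/0.467 = 2.141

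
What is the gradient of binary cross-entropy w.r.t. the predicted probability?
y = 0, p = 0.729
∂L/∂p = 3.69

∂L/∂p = -y/p + (1-y)/(1-p) = 0 + 1/0.271 = 3.69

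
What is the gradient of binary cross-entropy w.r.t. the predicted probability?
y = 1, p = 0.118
∂L/∂p = -8.475

∂L/∂p = -y/p + (1-y)/(1-p) = -1/0.118 + 0 = -8.475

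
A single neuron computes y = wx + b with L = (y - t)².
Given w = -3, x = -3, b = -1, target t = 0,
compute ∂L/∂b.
∂L/∂b = 16

y = wx + b = (-3)(-3) + -1 = 8
∂L/∂y = 2(y - t) = 2(8 - 0) = 16
∂y/∂b = 1
∂L/∂b = ∂L/∂y · ∂y/∂b = 16 × 1 = 16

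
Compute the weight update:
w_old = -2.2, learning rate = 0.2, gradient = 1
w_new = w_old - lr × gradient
w_new = -2.4

w_new = w - η·∂L/∂w = -2.2 - 0.2×(1) = -2.2 - (0.2) = -2.4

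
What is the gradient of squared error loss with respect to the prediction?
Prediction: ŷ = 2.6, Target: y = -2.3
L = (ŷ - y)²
∂L/∂ŷ = 9.8

∂L/∂ŷ = 2(ŷ - y) = 2(2.6 - -2.3) = 2(4.9) = 9.8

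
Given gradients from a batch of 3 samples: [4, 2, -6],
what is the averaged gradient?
Average gradient = 0

Average = (1/3)(4 + 2 + -6) = 0/3 = 0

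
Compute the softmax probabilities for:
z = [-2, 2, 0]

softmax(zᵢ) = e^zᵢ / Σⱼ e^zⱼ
p = [0.0159, 0.8668, 0.1173]

exp(z) = [0.1353, 7.389, 1]
Sum = 8.524
p = [0.0159, 0.8668, 0.1173]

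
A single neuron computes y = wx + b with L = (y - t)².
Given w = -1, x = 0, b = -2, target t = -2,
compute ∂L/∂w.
∂L/∂w = 0

y = wx + b = (-1)(0) + -2 = -2
∂L/∂y = 2(y - t) = 2(-2 - -2) = 0
∂y/∂w = x = 0
∂L/∂w = ∂L/∂y · ∂y/∂w = 0 × 0 = 0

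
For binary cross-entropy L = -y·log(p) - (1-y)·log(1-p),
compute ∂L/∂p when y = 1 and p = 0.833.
∂L/∂p = -1.2

∂L/∂p = -y/p + (1-y)/(1-p) = -1/0.833 + 0 = -1.2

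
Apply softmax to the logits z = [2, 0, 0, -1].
p = [0.7573, 0.1025, 0.1025, 0.0377]

exp(z) = [7.389, 1, 1, 0.3679]
Sum = 9.757
p = [0.7573, 0.1025, 0.1025, 0.0377]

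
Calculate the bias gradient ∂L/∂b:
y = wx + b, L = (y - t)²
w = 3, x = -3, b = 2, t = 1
∂L/∂b = -16

y = wx + b = (3)(-3) + 2 = -7
∂L/∂y = 2(y - t) = 2(-7 - 1) = -16
∂y/∂b = 1
∂L/∂b = ∂L/∂y · ∂y/∂b = -16 × 1 = -16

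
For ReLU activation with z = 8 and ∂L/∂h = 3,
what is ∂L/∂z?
∂L/∂z = 3

h = ReLU(8) = 8
Since z > 0: ∂h/∂z = 1
∂L/∂z = ∂L/∂h · ∂h/∂z = 3 × 1 = 3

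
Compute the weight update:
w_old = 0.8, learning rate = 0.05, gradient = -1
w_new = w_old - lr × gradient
w_new = 0.85

w_new = w - η·∂L/∂w = 0.8 - 0.05×(-1) = 0.8 - (-0.05) = 0.85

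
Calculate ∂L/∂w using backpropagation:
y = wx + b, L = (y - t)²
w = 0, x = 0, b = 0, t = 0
∂L/∂w = 0

y = wx + b = (0)(0) + 0 = 0
∂L/∂y = 2(y - t) = 2(0 - 0) = 0
∂y/∂w = x = 0
∂L/∂w = ∂L/∂y · ∂y/∂w = 0 × 0 = 0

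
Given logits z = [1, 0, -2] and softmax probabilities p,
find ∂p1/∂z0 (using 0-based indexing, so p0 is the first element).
∂p1/∂z0 = -0.183

p = softmax(z) = [0.7054, 0.2595, 0.03512]
p1 = 0.2595, p0 = 0.7054

∂p1/∂z0 = -p1 × p0 = -0.2595 × 0.7054 = -0.183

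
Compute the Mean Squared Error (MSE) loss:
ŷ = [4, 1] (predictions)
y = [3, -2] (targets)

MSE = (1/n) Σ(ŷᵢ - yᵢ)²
MSE = 5

MSE = (1/2)((4-3)² + (1--2)²) = (1/2)(1 + 9) = 5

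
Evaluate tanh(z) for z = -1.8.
-0.9468

tanh(-1.8) = (e^(-1.8) - e^(1.8))/(e^(-1.8) + e^(1.8)) = -0.9468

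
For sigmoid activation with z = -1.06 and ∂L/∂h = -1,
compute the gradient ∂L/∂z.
∂L/∂z = -0.1911

σ(-1.06) = 0.2573
σ'(-1.06) = σ(-1.06)(1 - σ(-1.06)) = 0.2573 × 0.7427 = 0.1911
∂L/∂z = ∂L/∂h · σ'(z) = -1 × 0.1911 = -0.1911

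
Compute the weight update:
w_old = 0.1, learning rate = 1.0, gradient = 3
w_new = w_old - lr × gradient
w_new = -2.9

w_new = w - η·∂L/∂w = 0.1 - 1.0×(3) = 0.1 - (3) = -2.9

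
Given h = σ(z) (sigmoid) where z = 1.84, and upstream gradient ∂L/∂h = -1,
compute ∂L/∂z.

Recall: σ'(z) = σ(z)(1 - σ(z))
∂L/∂z = -0.1183

σ(1.84) = 0.8629
σ'(1.84) = σ(1.84)(1 - σ(1.84)) = 0.8629 × 0.1371 = 0.1183
∂L/∂z = ∂L/∂h · σ'(z) = -1 × 0.1183 = -0.1183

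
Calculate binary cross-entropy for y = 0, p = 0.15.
L = 0.1625

L = -0·log(0.15) - 1·log(0.85) = -log(0.85) = 0.1625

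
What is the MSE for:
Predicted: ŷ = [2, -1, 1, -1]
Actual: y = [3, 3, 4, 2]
MSE = 8.75

MSE = (1/4)((2-3)² + (-1-3)² + (1-4)² + (-1-2)²) = (1/4)(1 + 16 + 9 + 9) = 8.75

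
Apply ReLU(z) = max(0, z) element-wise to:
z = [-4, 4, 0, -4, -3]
h = [0, 4, 0, 0, 0]

ReLU applied element-wise: max(0,-4)=0, max(0,4)=4, max(0,0)=0, max(0,-4)=0, max(0,-3)=0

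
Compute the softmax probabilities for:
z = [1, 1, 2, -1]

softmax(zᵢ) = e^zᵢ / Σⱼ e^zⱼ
p = [0.206, 0.206, 0.5601, 0.0279]

exp(z) = [2.718, 2.718, 7.389, 0.3679]
Sum = 13.19
p = [0.206, 0.206, 0.5601, 0.0279]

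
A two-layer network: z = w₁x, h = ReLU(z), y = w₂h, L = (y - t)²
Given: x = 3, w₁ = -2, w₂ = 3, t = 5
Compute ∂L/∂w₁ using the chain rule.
∂L/∂w₁ = 0

Forward pass:
z = w₁x = -2×3 = -6
h = ReLU(-6) = 0
y = w₂h = 3×0 = 0

Backward pass:
∂L/∂y = 2(y - t) = 2(0 - 5) = -10
∂y/∂h = w₂ = 3
∂h/∂z = 0 (ReLU derivative)
∂z/∂w₁ = x = 3

∂L/∂w₁ = -10 × 3 × 0 × 3 = 0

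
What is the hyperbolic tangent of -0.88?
-0.7064

tanh(-0.88) = (e^(-0.88) - e^(0.88))/(e^(-0.88) + e^(0.88)) = -0.7064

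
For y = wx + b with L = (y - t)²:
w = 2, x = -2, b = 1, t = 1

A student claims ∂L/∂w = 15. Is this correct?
Incorrect

y = (2)(-2) + 1 = -3
∂L/∂y = 2(y - t) = 2(-3 - 1) = -8
∂y/∂w = x = -2
∂L/∂w = -8 × -2 = 16

Claimed value: 15
Incorrect: The correct gradient is 16.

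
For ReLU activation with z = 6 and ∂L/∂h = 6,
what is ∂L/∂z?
∂L/∂z = 6

h = ReLU(6) = 6
Since z > 0: ∂h/∂z = 1
∂L/∂z = ∂L/∂h · ∂h/∂z = 6 × 1 = 6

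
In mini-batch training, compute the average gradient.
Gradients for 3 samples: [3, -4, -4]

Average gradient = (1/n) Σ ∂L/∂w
Average gradient = -1.667

Average = (1/3)(3 + -4 + -4) = -5/3 = -1.667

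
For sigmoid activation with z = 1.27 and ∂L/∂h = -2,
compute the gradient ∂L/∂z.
∂L/∂z = -0.3424

σ(1.27) = 0.7807
σ'(1.27) = σ(1.27)(1 - σ(1.27)) = 0.7807 × 0.2193 = 0.1712
∂L/∂z = ∂L/∂h · σ'(z) = -2 × 0.1712 = -0.3424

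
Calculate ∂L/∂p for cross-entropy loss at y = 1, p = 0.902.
∂L/∂p = -1.109

∂L/∂p = -y/p + (1-y)/(1-p) = -1/0.902 + 0 = -1.109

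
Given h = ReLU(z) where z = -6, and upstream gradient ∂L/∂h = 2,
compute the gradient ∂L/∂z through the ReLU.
∂L/∂z = 0

h = ReLU(-6) = 0
Since z < 0: ∂h/∂z = 0
∂L/∂z = ∂L/∂h · ∂h/∂z = 2 × 0 = 0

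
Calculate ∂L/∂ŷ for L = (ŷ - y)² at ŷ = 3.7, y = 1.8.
∂L/∂ŷ = 3.8

∂L/∂ŷ = 2(ŷ - y) = 2(3.7 - 1.8) = 2(1.9) = 3.8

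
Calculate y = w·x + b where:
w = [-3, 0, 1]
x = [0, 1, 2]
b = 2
y = 4

y = (-3)(0) + (0)(1) + (1)(2) + 2 = 4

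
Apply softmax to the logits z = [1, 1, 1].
p = [0.3333, 0.3333, 0.3333]

exp(z) = [2.718, 2.718, 2.718]
Sum = 8.155
p = [0.3333, 0.3333, 0.3333]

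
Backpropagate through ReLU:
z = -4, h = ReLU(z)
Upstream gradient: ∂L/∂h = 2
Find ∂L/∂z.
∂L/∂z = 0

h = ReLU(-4) = 0
Since z < 0: ∂h/∂z = 0
∂L/∂z = ∂L/∂h · ∂h/∂z = 2 × 0 = 0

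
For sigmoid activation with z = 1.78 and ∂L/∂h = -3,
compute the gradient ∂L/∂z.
∂L/∂z = -0.3704

σ(1.78) = 0.8557
σ'(1.78) = σ(1.78)(1 - σ(1.78)) = 0.8557 × 0.1443 = 0.1235
∂L/∂z = ∂L/∂h · σ'(z) = -3 × 0.1235 = -0.3704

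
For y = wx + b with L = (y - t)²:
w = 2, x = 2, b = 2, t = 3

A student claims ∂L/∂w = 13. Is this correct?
Incorrect

y = (2)(2) + 2 = 6
∂L/∂y = 2(y - t) = 2(6 - 3) = 6
∂y/∂w = x = 2
∂L/∂w = 6 × 2 = 12

Claimed value: 13
Incorrect: The correct gradient is 12.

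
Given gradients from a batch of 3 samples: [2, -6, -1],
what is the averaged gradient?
Average gradient = -1.667

Average = (1/3)(2 + -6 + -1) = -5/3 = -1.667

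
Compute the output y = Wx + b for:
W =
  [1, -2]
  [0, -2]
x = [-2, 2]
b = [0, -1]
y = [-6, -5]

Wx = [1×-2 + -2×2, 0×-2 + -2×2]
   = [-6, -4]
y = Wx + b = [-6 + 0, -4 + -1] = [-6, -5]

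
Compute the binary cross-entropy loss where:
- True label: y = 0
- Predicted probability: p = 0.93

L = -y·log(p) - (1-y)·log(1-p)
L = 2.659

L = -0·log(0.93) - 1·log(0.07) = -log(0.07) = 2.659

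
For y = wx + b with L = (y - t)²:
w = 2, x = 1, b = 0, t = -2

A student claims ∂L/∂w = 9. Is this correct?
Incorrect

y = (2)(1) + 0 = 2
∂L/∂y = 2(y - t) = 2(2 - -2) = 8
∂y/∂w = x = 1
∂L/∂w = 8 × 1 = 8

Claimed value: 9
Incorrect: The correct gradient is 8.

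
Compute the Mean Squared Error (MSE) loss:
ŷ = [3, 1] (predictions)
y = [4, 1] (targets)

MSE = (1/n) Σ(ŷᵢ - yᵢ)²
MSE = 0.5

MSE = (1/2)((3-4)² + (1-1)²) = (1/2)(1 + 0) = 0.5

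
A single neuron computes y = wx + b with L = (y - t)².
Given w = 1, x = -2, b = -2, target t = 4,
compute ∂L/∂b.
∂L/∂b = -16

y = wx + b = (1)(-2) + -2 = -4
∂L/∂y = 2(y - t) = 2(-4 - 4) = -16
∂y/∂b = 1
∂L/∂b = ∂L/∂y · ∂y/∂b = -16 × 1 = -16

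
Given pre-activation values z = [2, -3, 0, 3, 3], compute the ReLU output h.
h = [2, 0, 0, 3, 3]

ReLU applied element-wise: max(0,2)=2, max(0,-3)=0, max(0,0)=0, max(0,3)=3, max(0,3)=3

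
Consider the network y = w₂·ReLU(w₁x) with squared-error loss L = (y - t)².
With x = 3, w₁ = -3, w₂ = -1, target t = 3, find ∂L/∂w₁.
∂L/∂w₁ = 0

Forward pass:
z = w₁x = -3×3 = -9
h = ReLU(-9) = 0
y = w₂h = -1×0 = 0

Backward pass:
∂L/∂y = 2(y - t) = 2(0 - 3) = -6
∂y/∂h = w₂ = -1
∂h/∂z = 0 (ReLU derivative)
∂z/∂w₁ = x = 3

∂L/∂w₁ = -6 × -1 × 0 × 3 = 0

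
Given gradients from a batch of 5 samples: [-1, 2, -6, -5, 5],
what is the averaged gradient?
Average gradient = -1

Average = (1/5)(-1 + 2 + -6 + -5 + 5) = -5/5 = -1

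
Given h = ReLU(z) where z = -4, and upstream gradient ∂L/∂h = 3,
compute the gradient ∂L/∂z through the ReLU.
∂L/∂z = 0

h = ReLU(-4) = 0
Since z < 0: ∂h/∂z = 0
∂L/∂z = ∂L/∂h · ∂h/∂z = 3 × 0 = 0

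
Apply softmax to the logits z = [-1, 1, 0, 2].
p = [0.0321, 0.2369, 0.0871, 0.6439]

exp(z) = [0.3679, 2.718, 1, 7.389]
Sum = 11.48
p = [0.0321, 0.2369, 0.0871, 0.6439]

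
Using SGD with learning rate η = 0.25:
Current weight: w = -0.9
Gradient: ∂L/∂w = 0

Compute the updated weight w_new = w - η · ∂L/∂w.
w_new = -0.9

w_new = w - η·∂L/∂w = -0.9 - 0.25×(0) = -0.9 - (0) = -0.9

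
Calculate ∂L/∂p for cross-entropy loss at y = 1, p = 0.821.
∂L/∂p = -1.218

∂L/∂p = -y/p + (1-y)/(1-p) = -1/0.821 + 0 = -1.218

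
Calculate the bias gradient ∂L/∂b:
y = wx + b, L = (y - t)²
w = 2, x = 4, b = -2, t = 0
∂L/∂b = 12

y = wx + b = (2)(4) + -2 = 6
∂L/∂y = 2(y - t) = 2(6 - 0) = 12
∂y/∂b = 1
∂L/∂b = ∂L/∂y · ∂y/∂b = 12 × 1 = 12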